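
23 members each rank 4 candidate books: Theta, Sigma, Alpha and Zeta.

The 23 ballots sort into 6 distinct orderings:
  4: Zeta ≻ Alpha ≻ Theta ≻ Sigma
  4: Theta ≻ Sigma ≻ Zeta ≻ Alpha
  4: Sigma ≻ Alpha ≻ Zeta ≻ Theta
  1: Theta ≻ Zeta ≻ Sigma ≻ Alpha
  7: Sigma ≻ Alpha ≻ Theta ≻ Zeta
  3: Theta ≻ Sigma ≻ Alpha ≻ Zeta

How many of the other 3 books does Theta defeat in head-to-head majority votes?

Theta against each rival (23 members):
Theta vs Sigma: Theta is ranked higher on 4+4+1+3 = 12 ballots, Sigma on 11. Theta wins 12–11.
Theta–Alpha: Alpha 15–8.
Theta vs Zeta: 4+1+7+3 = 15 for Theta, 8 for Zeta — Theta by 15–8.
Theta beats Sigma, Zeta; loses to Alpha — 2 pairwise wins.

2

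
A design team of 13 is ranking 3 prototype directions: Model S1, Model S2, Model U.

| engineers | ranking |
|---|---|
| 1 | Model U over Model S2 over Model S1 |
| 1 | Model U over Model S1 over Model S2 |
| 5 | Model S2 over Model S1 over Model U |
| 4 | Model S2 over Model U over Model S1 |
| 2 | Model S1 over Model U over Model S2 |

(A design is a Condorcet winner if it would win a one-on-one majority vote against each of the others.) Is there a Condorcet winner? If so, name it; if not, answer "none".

Check each pair by majority over 13 ballots:
Model S1 vs Model S2: Model S1 preferred on 1+2 = 3 ballots; Model S2 wins 10–3.
Model S1 vs Model U: Model S1, 7–6.
Model S2 vs Model U: Model S2, 9–4.
Only Model S2 has no losses; Model S2 is the Condorcet winner.

Model S2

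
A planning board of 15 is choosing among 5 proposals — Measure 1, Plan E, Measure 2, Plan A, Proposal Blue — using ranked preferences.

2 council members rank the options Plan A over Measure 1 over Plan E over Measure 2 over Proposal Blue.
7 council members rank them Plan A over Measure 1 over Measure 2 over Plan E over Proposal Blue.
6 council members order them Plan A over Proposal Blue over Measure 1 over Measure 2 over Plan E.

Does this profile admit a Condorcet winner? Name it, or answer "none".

Pairwise majorities:
Measure 1 vs Plan E: 2+7+6 = 15 for Measure 1, 0 for Plan E — Measure 1 by 15–0.
Measure 1–Measure 2: Measure 1 15–0.
Measure 1 vs Plan A: Measure 1 is ranked higher on 0 ballots, Plan A on 15. Plan A wins 15–0.
Measure 1 vs Proposal Blue: Measure 1, 9–6.
Plan E vs Measure 2: 2 to 13, Measure 2.
Plan E vs Plan A: Plan E preferred on 0 ballots; Plan A wins 15–0.
Plan E vs Proposal Blue: Plan E preferred on 2+7 = 9 ballots; Plan E wins 9–6.
Measure 2 vs Plan A: Plan A, 15–0.
Measure 2 vs Proposal Blue: 2+7 = 9 for Measure 2, 6 for Proposal Blue — Measure 2 by 9–6.
Plan A vs Proposal Blue: Plan A is ranked higher on 2+7+6 = 15 ballots, Proposal Blue on 0. Plan A wins 15–0.
Plan A wins every pairwise contest, so Plan A is the Condorcet winner.

Plan A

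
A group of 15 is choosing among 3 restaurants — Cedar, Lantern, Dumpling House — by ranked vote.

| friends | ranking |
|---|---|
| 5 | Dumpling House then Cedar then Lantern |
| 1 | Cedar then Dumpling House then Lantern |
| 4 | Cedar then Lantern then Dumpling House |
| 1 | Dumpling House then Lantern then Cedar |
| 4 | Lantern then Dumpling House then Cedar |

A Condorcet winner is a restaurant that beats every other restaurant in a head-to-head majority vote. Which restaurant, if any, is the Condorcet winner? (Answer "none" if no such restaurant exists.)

Pairwise majorities:
Cedar vs Lantern: Cedar preferred on 5+1+4 = 10 ballots; Cedar wins 10–5.
Cedar vs Dumpling House: Dumpling House, 10–5.
Lantern vs Dumpling House: 4+4 = 8 for Lantern, 7 for Dumpling House — Lantern by 8–7.
No restaurant is unbeaten: Cedar loses to Dumpling House; Lantern loses to Cedar; Dumpling House loses to Lantern. In particular Cedar > Lantern > Dumpling House > Cedar is a majority cycle — no Condorcet winner exists.

none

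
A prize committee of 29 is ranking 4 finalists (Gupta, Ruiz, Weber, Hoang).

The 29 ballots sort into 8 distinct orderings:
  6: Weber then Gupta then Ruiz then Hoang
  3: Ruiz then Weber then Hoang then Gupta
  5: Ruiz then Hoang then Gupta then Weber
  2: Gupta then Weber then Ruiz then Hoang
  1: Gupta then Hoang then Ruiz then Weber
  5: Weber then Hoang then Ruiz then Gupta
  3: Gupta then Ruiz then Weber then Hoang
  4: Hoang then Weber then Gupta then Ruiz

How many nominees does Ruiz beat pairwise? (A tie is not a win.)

1

Ruiz against each rival (29 jurors):
Ruiz–Gupta: Gupta 16–13.
Ruiz–Weber: Weber 17–12.
Ruiz vs Hoang: Ruiz, 19–10.
Ruiz beats Hoang; loses to Gupta, Weber — 1 pairwise win.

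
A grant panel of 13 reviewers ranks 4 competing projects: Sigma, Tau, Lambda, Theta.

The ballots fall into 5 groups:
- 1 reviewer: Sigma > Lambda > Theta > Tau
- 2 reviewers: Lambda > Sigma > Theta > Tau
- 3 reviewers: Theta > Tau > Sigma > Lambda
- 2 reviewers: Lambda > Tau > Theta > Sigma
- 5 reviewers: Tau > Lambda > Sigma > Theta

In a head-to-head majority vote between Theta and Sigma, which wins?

Sigma

Ballots ranking Theta above Sigma: 3 + 2 = 5.
Ballots ranking Sigma above Theta: 13 − 5 = 8.
Sigma wins the head-to-head 8–5.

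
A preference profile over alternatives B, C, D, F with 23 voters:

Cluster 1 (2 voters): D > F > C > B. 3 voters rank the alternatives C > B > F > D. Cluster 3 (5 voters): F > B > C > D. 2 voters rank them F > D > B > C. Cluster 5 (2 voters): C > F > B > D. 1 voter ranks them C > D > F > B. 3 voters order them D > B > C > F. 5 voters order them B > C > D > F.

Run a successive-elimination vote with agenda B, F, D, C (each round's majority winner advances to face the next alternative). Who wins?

C

Round 1: B vs F — 11–12, F advances.
Round 2: F vs D — 12–11, F advances.
Round 3: F vs C — 9–14, C advances.
C survives the agenda.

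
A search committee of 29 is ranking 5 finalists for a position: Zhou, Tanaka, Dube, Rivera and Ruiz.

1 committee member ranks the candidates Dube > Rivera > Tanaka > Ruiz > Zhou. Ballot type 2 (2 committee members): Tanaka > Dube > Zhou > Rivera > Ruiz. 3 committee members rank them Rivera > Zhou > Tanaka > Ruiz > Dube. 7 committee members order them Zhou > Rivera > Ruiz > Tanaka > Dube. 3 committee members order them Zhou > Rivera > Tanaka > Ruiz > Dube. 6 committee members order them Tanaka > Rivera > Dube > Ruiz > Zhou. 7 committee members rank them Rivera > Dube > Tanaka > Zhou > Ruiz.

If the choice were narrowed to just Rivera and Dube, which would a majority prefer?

Rivera

Ballots ranking Rivera above Dube: 3 + 7 + 3 + 6 + 7 = 26.
Ballots ranking Dube above Rivera: 29 − 26 = 3.
Rivera wins the head-to-head 26–3.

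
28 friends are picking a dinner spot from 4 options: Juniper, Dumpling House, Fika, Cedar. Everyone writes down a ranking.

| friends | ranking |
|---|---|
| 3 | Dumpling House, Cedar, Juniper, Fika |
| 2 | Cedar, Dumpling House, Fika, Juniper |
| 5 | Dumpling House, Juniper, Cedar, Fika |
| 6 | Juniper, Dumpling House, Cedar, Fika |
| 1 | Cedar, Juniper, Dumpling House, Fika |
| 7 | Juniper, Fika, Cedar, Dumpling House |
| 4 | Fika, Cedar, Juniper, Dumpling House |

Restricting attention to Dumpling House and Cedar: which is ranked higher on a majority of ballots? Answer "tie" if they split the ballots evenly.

Ballots ranking Dumpling House above Cedar: 3 + 5 + 6 = 14.
Ballots ranking Cedar above Dumpling House: 28 − 14 = 14.
14–14: the pair ties.

tie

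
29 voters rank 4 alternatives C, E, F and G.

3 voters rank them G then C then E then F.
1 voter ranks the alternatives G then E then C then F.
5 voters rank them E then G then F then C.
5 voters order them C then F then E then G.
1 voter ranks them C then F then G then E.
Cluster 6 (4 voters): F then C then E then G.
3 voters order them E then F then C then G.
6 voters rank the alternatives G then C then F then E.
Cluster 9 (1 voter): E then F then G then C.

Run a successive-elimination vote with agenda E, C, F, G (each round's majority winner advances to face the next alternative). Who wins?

Round 1: E vs C — 10–19, C advances.
Round 2: C vs F — 16–13, C advances.
Round 3: C vs G — 13–16, G advances.
The agenda winner is G.

G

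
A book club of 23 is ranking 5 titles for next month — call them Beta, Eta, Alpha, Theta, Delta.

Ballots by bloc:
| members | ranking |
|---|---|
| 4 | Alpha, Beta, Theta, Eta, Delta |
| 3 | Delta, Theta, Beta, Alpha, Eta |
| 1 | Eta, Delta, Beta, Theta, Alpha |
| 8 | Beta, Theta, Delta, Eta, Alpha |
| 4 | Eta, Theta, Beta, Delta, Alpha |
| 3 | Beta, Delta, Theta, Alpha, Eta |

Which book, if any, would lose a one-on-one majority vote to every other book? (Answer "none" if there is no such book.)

Pairwise majorities:
Beta vs Eta: 4+3+8+3 = 18 for Beta, 5 for Eta — Beta by 18–5.
Beta vs Alpha: 19 to 4, Beta.
Beta–Theta: Beta 16–7.
Beta vs Delta: 4+8+4+3 = 19 for Beta, 4 for Delta — Beta by 19–4.
Eta–Alpha: Eta 13–10.
Eta vs Theta: Theta, 18–5.
Eta vs Delta: 9 to 14, Delta.
Alpha vs Theta: Alpha preferred on 4 ballots; Theta wins 19–4.
Alpha–Delta: Delta 19–4.
Theta–Delta: Theta 16–7.
Only Alpha has no wins; Alpha is the Condorcet loser.

Alpha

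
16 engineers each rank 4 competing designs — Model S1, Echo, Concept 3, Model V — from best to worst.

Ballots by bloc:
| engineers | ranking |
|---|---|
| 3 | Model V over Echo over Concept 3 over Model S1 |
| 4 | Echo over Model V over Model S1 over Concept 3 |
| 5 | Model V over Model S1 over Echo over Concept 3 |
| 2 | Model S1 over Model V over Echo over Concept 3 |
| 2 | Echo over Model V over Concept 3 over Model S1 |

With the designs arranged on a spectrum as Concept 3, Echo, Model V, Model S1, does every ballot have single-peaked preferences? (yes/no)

yes

Axis positions: Concept 3=1, Echo=2, Model V=3, Model S1=4.
Bloc 1 (peak Model V at position 3): ranking walks positions 3-2-1-4, expanding outward from the peak — single-peaked.
Bloc 2 (peak Echo at position 2): ranking walks positions 2-3-4-1, expanding outward from the peak — single-peaked.
Bloc 3 (peak Model V at position 3): ranking walks positions 3-4-2-1, expanding outward from the peak — single-peaked.
Bloc 4 (peak Model S1 at position 4): ranking walks positions 4-3-2-1, expanding outward from the peak — single-peaked.
Bloc 5 (peak Echo at position 2): ranking walks positions 2-3-1-4, expanding outward from the peak — single-peaked.
Every ranking is single-peaked on this axis.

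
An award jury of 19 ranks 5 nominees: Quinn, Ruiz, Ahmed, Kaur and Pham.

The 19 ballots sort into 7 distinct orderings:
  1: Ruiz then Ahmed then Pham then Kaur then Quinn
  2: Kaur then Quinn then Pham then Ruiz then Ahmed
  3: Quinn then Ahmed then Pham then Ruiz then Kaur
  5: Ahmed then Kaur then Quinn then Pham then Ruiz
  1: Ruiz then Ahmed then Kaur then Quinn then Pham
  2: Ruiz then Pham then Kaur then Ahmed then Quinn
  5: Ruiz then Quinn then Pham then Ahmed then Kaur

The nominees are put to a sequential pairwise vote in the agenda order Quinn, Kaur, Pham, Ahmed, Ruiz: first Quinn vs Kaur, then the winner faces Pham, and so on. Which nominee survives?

Ruiz

Round 1: Quinn vs Kaur — 8–11, Kaur advances.
Round 2: Kaur vs Pham — 8–11, Pham advances.
Round 3: Pham vs Ahmed — 9–10, Ahmed advances.
Round 4: Ahmed vs Ruiz — 8–11, Ruiz advances.
The agenda winner is Ruiz.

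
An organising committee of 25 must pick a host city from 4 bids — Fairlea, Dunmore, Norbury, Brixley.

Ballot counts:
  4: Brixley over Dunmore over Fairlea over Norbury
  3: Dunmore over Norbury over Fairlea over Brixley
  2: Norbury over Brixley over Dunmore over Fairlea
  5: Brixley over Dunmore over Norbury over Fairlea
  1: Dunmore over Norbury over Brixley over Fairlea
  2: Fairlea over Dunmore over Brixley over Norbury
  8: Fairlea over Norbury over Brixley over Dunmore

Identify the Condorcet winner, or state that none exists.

none

Head-to-head results (25 organisers):
Fairlea vs Dunmore: 2+8 = 10 for Fairlea, 15 for Dunmore — Dunmore by 15–10.
Fairlea vs Norbury: Fairlea, 14–11.
Fairlea vs Brixley: Fairlea wins 13–12.
Dunmore vs Norbury: Dunmore is ranked higher on 4+3+5+1+2 = 15 ballots, Norbury on 10. Dunmore wins 15–10.
Dunmore vs Brixley: 6 to 19, Brixley.
Norbury vs Brixley: Norbury preferred on 3+2+1+8 = 14 ballots; Norbury wins 14–11.
Each city drops at least one matchup (Fairlea loses to Dunmore; Dunmore loses to Brixley; Norbury loses to Fairlea; Brixley loses to Fairlea); the cycle Fairlea → Brixley → Dunmore → Fairlea rules out a Condorcet winner.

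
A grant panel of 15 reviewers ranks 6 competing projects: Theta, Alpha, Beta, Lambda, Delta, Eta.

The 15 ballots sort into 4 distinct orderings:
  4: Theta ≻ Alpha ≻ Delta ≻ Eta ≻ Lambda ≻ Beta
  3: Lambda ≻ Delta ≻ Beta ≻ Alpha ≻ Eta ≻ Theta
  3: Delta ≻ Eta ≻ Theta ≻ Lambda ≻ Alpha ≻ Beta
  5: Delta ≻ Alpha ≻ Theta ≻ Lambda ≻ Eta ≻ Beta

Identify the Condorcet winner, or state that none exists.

Pairwise majorities:
Theta vs Alpha: Theta is ranked higher on 4+3 = 7 ballots, Alpha on 8. Alpha wins 8–7.
Theta vs Beta: 12 to 3, Theta.
Theta vs Lambda: 4+3+5 = 12 for Theta, 3 for Lambda — Theta by 12–3.
Theta vs Delta: 4 for Theta, 11 for Delta — Delta by 11–4.
Theta vs Eta: Theta preferred on 4+5 = 9 ballots; Theta wins 9–6.
Alpha vs Beta: 4+3+5 = 12 for Alpha, 3 for Beta — Alpha by 12–3.
Alpha vs Lambda: 4+5 = 9 for Alpha, 6 for Lambda — Alpha by 9–6.
Alpha vs Delta: 4 for Alpha, 11 for Delta — Delta by 11–4.
Alpha vs Eta: 4+3+5 = 12 for Alpha, 3 for Eta — Alpha by 12–3.
Beta vs Lambda: 0 to 15, Lambda.
Beta vs Delta: Beta is ranked higher on 0 ballots, Delta on 15. Delta wins 15–0.
Beta vs Eta: 3 for Beta, 12 for Eta — Eta by 12–3.
Lambda vs Delta: 3 to 12, Delta.
Lambda vs Eta: Lambda preferred on 3+5 = 8 ballots; Lambda wins 8–7.
Delta vs Eta: Delta preferred on 4+3+3+5 = 15 ballots; Delta wins 15–0.
Delta defeats every rival head-to-head and is the Condorcet winner.

Delta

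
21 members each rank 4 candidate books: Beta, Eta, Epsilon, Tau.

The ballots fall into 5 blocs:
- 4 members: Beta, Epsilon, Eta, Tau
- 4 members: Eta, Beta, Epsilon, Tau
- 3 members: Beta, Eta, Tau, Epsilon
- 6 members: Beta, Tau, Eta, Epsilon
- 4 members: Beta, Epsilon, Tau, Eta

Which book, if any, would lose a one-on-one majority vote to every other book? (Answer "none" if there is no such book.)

Tau

Pairwise majorities:
Beta–Eta: Beta 17–4.
Beta vs Epsilon: Beta preferred on 4+4+3+6+4 = 21 ballots; Beta wins 21–0.
Beta vs Tau: Beta wins 21–0.
Eta vs Epsilon: Eta is ranked higher on 4+3+6 = 13 ballots, Epsilon on 8. Eta wins 13–8.
Eta vs Tau: 11 to 10, Eta.
Epsilon vs Tau: 4+4+4 = 12 for Epsilon, 9 for Tau — Epsilon by 12–9.
Tau is beaten in every head-to-head and is the Condorcet loser.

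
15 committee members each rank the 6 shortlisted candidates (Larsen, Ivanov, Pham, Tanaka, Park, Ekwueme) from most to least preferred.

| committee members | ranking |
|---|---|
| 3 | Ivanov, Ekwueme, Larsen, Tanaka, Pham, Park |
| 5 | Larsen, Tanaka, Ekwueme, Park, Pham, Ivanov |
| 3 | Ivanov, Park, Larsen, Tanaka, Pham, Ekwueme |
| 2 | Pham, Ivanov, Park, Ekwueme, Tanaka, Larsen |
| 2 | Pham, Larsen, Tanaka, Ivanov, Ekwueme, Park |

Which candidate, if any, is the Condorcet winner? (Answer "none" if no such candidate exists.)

Pairwise majorities:
Larsen–Ivanov: Ivanov 8–7.
Larsen vs Pham: Larsen, 11–4.
Larsen–Tanaka: Larsen 13–2.
Larsen vs Park: Larsen, 10–5.
Larsen–Ekwueme: Larsen 10–5.
Ivanov vs Pham: Pham, 9–6.
Ivanov vs Tanaka: Ivanov wins 8–7.
Ivanov–Park: Ivanov 10–5.
Ivanov vs Ekwueme: Ivanov wins 10–5.
Pham–Tanaka: Tanaka 11–4.
Pham vs Park: Park wins 8–7.
Pham–Ekwueme: Ekwueme 8–7.
Tanaka vs Park: Tanaka wins 10–5.
Tanaka vs Ekwueme: Tanaka, 10–5.
Park–Ekwueme: Ekwueme 10–5.
Every candidate loses at least once (Larsen loses to Ivanov; Ivanov loses to Pham; Pham loses to Larsen; Tanaka loses to Larsen; Park loses to Larsen; Ekwueme loses to Larsen). The majority relation contains the cycle Larsen → Pham → Ivanov → Larsen, so there is no Condorcet winner.

none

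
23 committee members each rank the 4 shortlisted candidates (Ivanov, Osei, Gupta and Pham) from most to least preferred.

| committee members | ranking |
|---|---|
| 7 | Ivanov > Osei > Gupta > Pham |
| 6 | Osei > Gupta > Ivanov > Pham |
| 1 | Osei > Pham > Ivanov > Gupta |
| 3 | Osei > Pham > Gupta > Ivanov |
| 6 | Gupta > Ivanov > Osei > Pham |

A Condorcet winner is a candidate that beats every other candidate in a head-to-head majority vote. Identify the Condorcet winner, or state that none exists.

Pairwise majorities:
Ivanov–Osei: Ivanov 13–10.
Ivanov vs Gupta: Gupta, 15–8.
Ivanov vs Pham: Ivanov is ranked higher on 7+6+6 = 19 ballots, Pham on 4. Ivanov wins 19–4.
Osei vs Gupta: 17 to 6, Osei.
Osei–Pham: Osei 23–0.
Gupta–Pham: Gupta 19–4.
Every candidate loses at least once (Ivanov loses to Gupta; Osei loses to Ivanov; Gupta loses to Osei; Pham loses to Ivanov). The majority relation contains the cycle Ivanov > Osei > Gupta > Ivanov, so there is no Condorcet winner.

none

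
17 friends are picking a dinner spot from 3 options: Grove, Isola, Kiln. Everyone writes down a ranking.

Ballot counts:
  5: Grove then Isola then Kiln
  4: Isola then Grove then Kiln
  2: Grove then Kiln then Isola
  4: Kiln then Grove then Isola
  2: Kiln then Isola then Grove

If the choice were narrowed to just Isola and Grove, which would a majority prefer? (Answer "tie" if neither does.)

Ballots ranking Isola above Grove: 4 + 2 = 6.
Ballots ranking Grove above Isola: 17 − 6 = 11.
Grove wins the head-to-head 11–6.

Grove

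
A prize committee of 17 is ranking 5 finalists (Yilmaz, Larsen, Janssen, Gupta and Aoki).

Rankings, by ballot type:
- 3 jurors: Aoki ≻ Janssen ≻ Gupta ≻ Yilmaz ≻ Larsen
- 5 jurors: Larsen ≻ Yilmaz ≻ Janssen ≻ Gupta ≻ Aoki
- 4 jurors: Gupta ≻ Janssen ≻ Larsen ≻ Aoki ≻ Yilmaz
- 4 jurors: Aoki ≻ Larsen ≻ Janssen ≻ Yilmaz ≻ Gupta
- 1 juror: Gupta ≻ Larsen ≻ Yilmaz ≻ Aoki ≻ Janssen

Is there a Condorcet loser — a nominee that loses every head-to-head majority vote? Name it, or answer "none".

Head-to-head results (17 jurors):
Yilmaz vs Larsen: Yilmaz is ranked higher on 3 ballots, Larsen on 14. Larsen wins 14–3.
Yilmaz–Janssen: Janssen 11–6.
Yilmaz vs Gupta: Yilmaz wins 9–8.
Yilmaz vs Aoki: Yilmaz preferred on 5+1 = 6 ballots; Aoki wins 11–6.
Larsen vs Janssen: 5+4+1 = 10 for Larsen, 7 for Janssen — Larsen by 10–7.
Larsen–Gupta: Larsen 9–8.
Larsen vs Aoki: Larsen preferred on 5+4+1 = 10 ballots; Larsen wins 10–7.
Janssen vs Gupta: 12 to 5, Janssen.
Janssen vs Aoki: 9 to 8, Janssen.
Gupta vs Aoki: Gupta, 10–7.
Each nominee has at least one pairwise win (Yilmaz beats Gupta; Larsen beats Yilmaz; Janssen beats Yilmaz; Gupta beats Aoki; Aoki beats Yilmaz) — no Condorcet loser.

none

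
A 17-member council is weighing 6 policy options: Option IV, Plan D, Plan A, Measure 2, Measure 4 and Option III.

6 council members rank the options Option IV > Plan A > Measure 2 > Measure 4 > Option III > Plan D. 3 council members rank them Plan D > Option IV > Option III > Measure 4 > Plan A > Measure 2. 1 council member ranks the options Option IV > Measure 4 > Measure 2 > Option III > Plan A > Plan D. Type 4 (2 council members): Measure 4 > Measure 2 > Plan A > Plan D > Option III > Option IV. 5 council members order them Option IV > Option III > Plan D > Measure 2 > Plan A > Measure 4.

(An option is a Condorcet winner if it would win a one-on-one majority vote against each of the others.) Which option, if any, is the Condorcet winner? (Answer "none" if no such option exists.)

Option IV

Check each pair by majority over 17 ballots:
Option IV vs Plan D: 12 to 5, Option IV.
Option IV vs Plan A: Option IV is ranked higher on 6+3+1+5 = 15 ballots, Plan A on 2. Option IV wins 15–2.
Option IV vs Measure 2: Option IV is ranked higher on 6+3+1+5 = 15 ballots, Measure 2 on 2. Option IV wins 15–2.
Option IV vs Measure 4: 6+3+1+5 = 15 for Option IV, 2 for Measure 4 — Option IV by 15–2.
Option IV vs Option III: 15 to 2, Option IV.
Plan D vs Plan A: 3+5 = 8 for Plan D, 9 for Plan A — Plan A by 9–8.
Plan D vs Measure 2: 3+5 = 8 for Plan D, 9 for Measure 2 — Measure 2 by 9–8.
Plan D vs Measure 4: Plan D preferred on 3+5 = 8 ballots; Measure 4 wins 9–8.
Plan D vs Option III: Plan D preferred on 3+2 = 5 ballots; Option III wins 12–5.
Plan A vs Measure 2: Plan A preferred on 6+3 = 9 ballots; Plan A wins 9–8.
Plan A vs Measure 4: Plan A preferred on 6+5 = 11 ballots; Plan A wins 11–6.
Plan A vs Option III: 6+2 = 8 for Plan A, 9 for Option III — Option III by 9–8.
Measure 2 vs Measure 4: Measure 2 is ranked higher on 6+5 = 11 ballots, Measure 4 on 6. Measure 2 wins 11–6.
Measure 2 vs Option III: 9 to 8, Measure 2.
Measure 4 vs Option III: Measure 4 is ranked higher on 6+1+2 = 9 ballots, Option III on 8. Measure 4 wins 9–8.
Option IV beats each of Plan D, Plan A, Measure 2, Measure 4, Option III — Option IV is the Condorcet winner.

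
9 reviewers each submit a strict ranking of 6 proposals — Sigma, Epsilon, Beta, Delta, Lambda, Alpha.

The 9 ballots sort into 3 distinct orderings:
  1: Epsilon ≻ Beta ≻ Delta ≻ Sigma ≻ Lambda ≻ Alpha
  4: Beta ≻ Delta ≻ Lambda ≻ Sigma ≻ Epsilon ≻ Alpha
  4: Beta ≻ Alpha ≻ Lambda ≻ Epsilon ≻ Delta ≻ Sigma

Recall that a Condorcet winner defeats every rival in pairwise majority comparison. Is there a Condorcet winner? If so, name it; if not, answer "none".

Beta

Pairwise majorities:
Sigma vs Epsilon: Sigma is ranked higher on 4 ballots, Epsilon on 5. Epsilon wins 5–4.
Sigma vs Beta: 0 for Sigma, 9 for Beta — Beta by 9–0.
Sigma vs Delta: Sigma is ranked higher on 0 ballots, Delta on 9. Delta wins 9–0.
Sigma vs Lambda: 1 to 8, Lambda.
Sigma vs Alpha: 5 to 4, Sigma.
Epsilon vs Beta: Epsilon is ranked higher on 1 ballot, Beta on 8. Beta wins 8–1.
Epsilon vs Delta: 5 to 4, Epsilon.
Epsilon vs Lambda: Epsilon is ranked higher on 1 ballot, Lambda on 8. Lambda wins 8–1.
Epsilon vs Alpha: Epsilon is ranked higher on 1+4 = 5 ballots, Alpha on 4. Epsilon wins 5–4.
Beta vs Delta: Beta preferred on 1+4+4 = 9 ballots; Beta wins 9–0.
Beta vs Lambda: 1+4+4 = 9 for Beta, 0 for Lambda — Beta by 9–0.
Beta vs Alpha: 1+4+4 = 9 for Beta, 0 for Alpha — Beta by 9–0.
Delta vs Lambda: 1+4 = 5 for Delta, 4 for Lambda — Delta by 5–4.
Delta vs Alpha: 5 to 4, Delta.
Lambda vs Alpha: 1+4 = 5 for Lambda, 4 for Alpha — Lambda by 5–4.
Beta beats each of Sigma, Epsilon, Delta, Lambda, Alpha — Beta is the Condorcet winner.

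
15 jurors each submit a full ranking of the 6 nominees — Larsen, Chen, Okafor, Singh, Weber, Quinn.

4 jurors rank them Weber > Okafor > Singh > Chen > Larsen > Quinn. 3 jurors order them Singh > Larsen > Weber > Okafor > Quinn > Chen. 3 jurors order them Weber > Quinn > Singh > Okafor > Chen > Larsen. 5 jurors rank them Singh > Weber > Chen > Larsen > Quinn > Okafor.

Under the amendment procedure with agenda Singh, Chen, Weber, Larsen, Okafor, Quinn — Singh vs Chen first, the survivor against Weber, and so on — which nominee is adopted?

Round 1: Singh vs Chen — 15–0, Singh advances.
Round 2: Singh vs Weber — 8–7, Singh advances.
Round 3: Singh vs Larsen — 15–0, Singh advances.
Round 4: Singh vs Okafor — 11–4, Singh advances.
Round 5: Singh vs Quinn — 12–3, Singh advances.
Singh survives the agenda.

Singh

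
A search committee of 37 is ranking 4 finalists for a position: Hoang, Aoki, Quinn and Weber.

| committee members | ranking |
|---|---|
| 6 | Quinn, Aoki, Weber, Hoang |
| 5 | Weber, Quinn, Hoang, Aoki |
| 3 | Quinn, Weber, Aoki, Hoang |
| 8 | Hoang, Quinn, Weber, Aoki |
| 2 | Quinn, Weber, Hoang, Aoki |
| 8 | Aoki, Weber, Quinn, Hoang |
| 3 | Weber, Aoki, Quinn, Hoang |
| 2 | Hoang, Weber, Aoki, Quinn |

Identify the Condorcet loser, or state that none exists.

Hoang

Pairwise majorities:
Hoang vs Aoki: Aoki, 20–17.
Hoang vs Quinn: Hoang preferred on 8+2 = 10 ballots; Quinn wins 27–10.
Hoang vs Weber: 8+2 = 10 for Hoang, 27 for Weber — Weber by 27–10.
Aoki–Quinn: Quinn 24–13.
Aoki vs Weber: 14 to 23, Weber.
Quinn vs Weber: 6+3+8+2 = 19 for Quinn, 18 for Weber — Quinn by 19–18.
Hoang loses to every other candidate — it is the Condorcet loser.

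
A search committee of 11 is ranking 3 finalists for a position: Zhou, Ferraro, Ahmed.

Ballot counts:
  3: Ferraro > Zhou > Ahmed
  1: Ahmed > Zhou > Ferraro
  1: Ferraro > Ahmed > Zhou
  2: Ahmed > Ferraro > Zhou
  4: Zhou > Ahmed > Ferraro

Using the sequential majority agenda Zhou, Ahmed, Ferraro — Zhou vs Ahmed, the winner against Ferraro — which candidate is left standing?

Ferraro

Round 1: Zhou vs Ahmed — 7–4, Zhou advances.
Round 2: Zhou vs Ferraro — 5–6, Ferraro advances.
The agenda winner is Ferraro.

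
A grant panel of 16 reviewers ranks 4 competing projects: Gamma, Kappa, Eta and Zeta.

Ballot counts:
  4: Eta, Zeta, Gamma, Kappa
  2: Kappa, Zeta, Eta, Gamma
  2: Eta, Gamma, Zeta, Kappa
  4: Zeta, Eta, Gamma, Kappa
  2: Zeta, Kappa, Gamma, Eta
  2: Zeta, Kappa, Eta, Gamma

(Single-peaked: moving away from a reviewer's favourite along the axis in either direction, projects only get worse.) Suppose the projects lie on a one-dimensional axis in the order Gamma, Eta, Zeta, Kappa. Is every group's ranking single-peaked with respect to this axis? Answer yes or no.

no

Axis positions: Gamma=1, Eta=2, Zeta=3, Kappa=4.
Group 1 (peak Eta at position 2): ranking walks positions 2-3-1-4, expanding outward from the peak — single-peaked.
Group 2 (peak Kappa at position 4): ranking walks positions 4-3-2-1, expanding outward from the peak — single-peaked.
Group 3 (peak Eta at position 2): ranking walks positions 2-1-3-4, expanding outward from the peak — single-peaked.
Group 4 (peak Zeta at position 3): ranking walks positions 3-2-1-4, expanding outward from the peak — single-peaked.
Group 5: ranking walks positions 3-4-1-2; Gamma is ranked above Eta even though Eta lies between Gamma and the peak Zeta on the axis — preferences dip and rise again. Not single-peaked.
Group 6 (peak Zeta at position 3): ranking walks positions 3-4-2-1, expanding outward from the peak — single-peaked.
Group 5 violates single-peakedness, so the profile is not single-peaked on this axis.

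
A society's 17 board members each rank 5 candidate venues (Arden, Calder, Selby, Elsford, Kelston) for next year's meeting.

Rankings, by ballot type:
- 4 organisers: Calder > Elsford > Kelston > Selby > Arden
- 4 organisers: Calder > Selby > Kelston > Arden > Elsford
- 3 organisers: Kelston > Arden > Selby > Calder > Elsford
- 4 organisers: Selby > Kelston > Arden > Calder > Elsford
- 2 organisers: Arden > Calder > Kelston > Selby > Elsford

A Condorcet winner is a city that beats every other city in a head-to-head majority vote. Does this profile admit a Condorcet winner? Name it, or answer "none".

Head-to-head results (17 organisers):
Arden vs Calder: Arden, 9–8.
Arden vs Selby: Selby wins 12–5.
Arden vs Elsford: 13 to 4, Arden.
Arden vs Kelston: Kelston wins 15–2.
Calder vs Selby: 10 to 7, Calder.
Calder–Elsford: Calder 17–0.
Calder vs Kelston: 10 to 7, Calder.
Selby vs Elsford: 4+3+4+2 = 13 for Selby, 4 for Elsford — Selby by 13–4.
Selby vs Kelston: Kelston, 9–8.
Elsford vs Kelston: Elsford preferred on 4 ballots; Kelston wins 13–4.
Every city loses at least once (Arden loses to Selby; Calder loses to Arden; Selby loses to Calder; Elsford loses to Arden; Kelston loses to Calder). The majority relation contains the cycle Arden → Calder → Selby → Arden, so there is no Condorcet winner.

none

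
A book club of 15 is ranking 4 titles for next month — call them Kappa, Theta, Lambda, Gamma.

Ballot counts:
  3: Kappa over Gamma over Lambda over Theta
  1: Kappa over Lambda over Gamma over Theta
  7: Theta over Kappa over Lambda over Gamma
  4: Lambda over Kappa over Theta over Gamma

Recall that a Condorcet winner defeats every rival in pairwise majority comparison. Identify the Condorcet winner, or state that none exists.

Kappa

Pairwise majorities:
Kappa–Theta: Kappa 8–7.
Kappa vs Lambda: Kappa wins 11–4.
Kappa vs Gamma: Kappa wins 15–0.
Theta vs Lambda: Lambda wins 8–7.
Theta vs Gamma: Theta, 11–4.
Lambda vs Gamma: Lambda, 12–3.
Kappa wins every pairwise contest, so Kappa is the Condorcet winner.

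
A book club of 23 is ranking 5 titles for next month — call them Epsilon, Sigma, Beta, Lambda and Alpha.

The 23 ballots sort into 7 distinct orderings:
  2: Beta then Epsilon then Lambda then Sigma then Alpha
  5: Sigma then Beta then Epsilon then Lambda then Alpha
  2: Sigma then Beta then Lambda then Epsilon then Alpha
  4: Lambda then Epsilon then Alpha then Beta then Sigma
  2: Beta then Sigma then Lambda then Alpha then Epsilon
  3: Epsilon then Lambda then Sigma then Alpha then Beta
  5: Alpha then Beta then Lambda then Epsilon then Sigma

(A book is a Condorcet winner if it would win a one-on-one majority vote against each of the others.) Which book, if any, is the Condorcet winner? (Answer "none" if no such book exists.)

Pairwise majorities:
Epsilon vs Sigma: Epsilon, 14–9.
Epsilon vs Beta: Epsilon preferred on 4+3 = 7 ballots; Beta wins 16–7.
Epsilon–Lambda: Lambda 13–10.
Epsilon vs Alpha: Epsilon preferred on 2+5+2+4+3 = 16 ballots; Epsilon wins 16–7.
Sigma vs Beta: 10 to 13, Beta.
Sigma vs Lambda: 9 to 14, Lambda.
Sigma vs Alpha: 14 to 9, Sigma.
Beta vs Lambda: 16 to 7, Beta.
Beta vs Alpha: Beta is ranked higher on 2+5+2+2 = 11 ballots, Alpha on 12. Alpha wins 12–11.
Lambda vs Alpha: Lambda wins 18–5.
No book is unbeaten: Epsilon loses to Beta; Sigma loses to Epsilon; Beta loses to Alpha; Lambda loses to Beta; Alpha loses to Epsilon. In particular Epsilon beats Alpha beats Beta beats Epsilon is a majority cycle — no Condorcet winner exists.

none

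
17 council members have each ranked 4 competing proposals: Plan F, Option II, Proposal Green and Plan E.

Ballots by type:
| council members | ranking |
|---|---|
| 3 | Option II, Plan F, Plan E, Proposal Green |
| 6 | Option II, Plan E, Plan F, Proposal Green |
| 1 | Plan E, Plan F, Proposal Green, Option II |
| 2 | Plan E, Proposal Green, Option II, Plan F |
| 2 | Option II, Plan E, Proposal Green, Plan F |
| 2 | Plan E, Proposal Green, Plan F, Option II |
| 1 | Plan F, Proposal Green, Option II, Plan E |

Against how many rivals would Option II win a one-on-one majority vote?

3

Option II against each rival (17 council members):
Option II vs Plan F: 3+6+2+2 = 13 for Option II, 4 for Plan F — Option II by 13–4.
Option II vs Proposal Green: Option II preferred on 3+6+2 = 11 ballots; Option II wins 11–6.
Option II vs Plan E: 3+6+2+1 = 12 for Option II, 5 for Plan E — Option II by 12–5.
Option II beats Plan F, Proposal Green, Plan E — 3 pairwise wins.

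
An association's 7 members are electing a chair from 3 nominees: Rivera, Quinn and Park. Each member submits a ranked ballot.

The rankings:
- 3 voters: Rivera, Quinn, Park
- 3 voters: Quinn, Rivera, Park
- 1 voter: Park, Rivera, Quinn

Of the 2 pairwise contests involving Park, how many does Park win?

Park against each rival (7 voters):
Park vs Rivera: Park preferred on 1 ballot; Rivera wins 6–1.
Park–Quinn: Quinn 6–1.
Park beats no one; loses to Rivera, Quinn — 0 pairwise wins.

0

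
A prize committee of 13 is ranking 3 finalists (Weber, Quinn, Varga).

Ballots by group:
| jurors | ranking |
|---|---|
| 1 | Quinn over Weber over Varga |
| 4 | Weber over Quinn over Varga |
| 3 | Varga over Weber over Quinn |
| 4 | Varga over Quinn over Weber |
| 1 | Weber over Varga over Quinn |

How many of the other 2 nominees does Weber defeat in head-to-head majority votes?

1

Weber against each rival (13 jurors):
Weber vs Quinn: Weber wins 8–5.
Weber vs Varga: Varga, 7–6.
Weber beats Quinn; loses to Varga — 1 pairwise win.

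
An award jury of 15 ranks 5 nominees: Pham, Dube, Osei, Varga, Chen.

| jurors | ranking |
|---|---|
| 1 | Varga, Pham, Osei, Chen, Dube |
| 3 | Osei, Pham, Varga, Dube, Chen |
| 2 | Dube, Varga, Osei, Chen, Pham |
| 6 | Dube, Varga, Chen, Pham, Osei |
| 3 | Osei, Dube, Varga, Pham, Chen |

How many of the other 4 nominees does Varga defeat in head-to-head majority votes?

3

Varga against each rival (15 jurors):
Varga vs Pham: Varga preferred on 1+2+6+3 = 12 ballots; Varga wins 12–3.
Varga vs Dube: Varga preferred on 1+3 = 4 ballots; Dube wins 11–4.
Varga vs Osei: Varga preferred on 1+2+6 = 9 ballots; Varga wins 9–6.
Varga vs Chen: 15 to 0, Varga.
Varga beats Pham, Osei, Chen; loses to Dube — 3 pairwise wins.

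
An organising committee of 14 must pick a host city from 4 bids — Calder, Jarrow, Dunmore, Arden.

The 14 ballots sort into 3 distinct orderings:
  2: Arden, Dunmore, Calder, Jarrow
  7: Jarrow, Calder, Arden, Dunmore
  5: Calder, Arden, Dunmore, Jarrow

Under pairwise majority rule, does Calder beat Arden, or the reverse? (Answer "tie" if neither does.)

Ballots ranking Calder above Arden: 7 + 5 = 12.
Ballots ranking Arden above Calder: 14 − 12 = 2.
Calder wins the head-to-head 12–2.

Calder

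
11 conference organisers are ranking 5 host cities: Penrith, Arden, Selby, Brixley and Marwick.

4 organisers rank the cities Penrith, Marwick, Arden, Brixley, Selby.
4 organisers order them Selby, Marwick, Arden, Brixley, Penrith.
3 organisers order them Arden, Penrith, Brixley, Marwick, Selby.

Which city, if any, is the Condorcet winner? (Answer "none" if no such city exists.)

none

Pairwise majorities:
Penrith vs Arden: Arden wins 7–4.
Penrith vs Selby: Penrith wins 7–4.
Penrith vs Brixley: 4+3 = 7 for Penrith, 4 for Brixley — Penrith by 7–4.
Penrith vs Marwick: Penrith, 7–4.
Arden vs Selby: Arden, 7–4.
Arden vs Brixley: 11 to 0, Arden.
Arden vs Marwick: Arden is ranked higher on 3 ballots, Marwick on 8. Marwick wins 8–3.
Selby vs Brixley: Brixley wins 7–4.
Selby vs Marwick: Marwick wins 7–4.
Brixley vs Marwick: Marwick, 8–3.
Each city drops at least one matchup (Penrith loses to Arden; Arden loses to Marwick; Selby loses to Penrith; Brixley loses to Penrith; Marwick loses to Penrith); the cycle Penrith beats Marwick beats Arden beats Penrith rules out a Condorcet winner.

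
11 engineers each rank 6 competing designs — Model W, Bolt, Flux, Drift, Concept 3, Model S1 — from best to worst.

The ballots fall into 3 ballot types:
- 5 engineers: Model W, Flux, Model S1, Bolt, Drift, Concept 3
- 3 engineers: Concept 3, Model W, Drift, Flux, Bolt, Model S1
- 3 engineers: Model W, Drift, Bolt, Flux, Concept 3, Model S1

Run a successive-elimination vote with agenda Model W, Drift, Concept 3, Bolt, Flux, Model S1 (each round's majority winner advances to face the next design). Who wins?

Round 1: Model W vs Drift — 11–0, Model W advances.
Round 2: Model W vs Concept 3 — 8–3, Model W advances.
Round 3: Model W vs Bolt — 11–0, Model W advances.
Round 4: Model W vs Flux — 11–0, Model W advances.
Round 5: Model W vs Model S1 — 11–0, Model W advances.
The agenda winner is Model W.

Model W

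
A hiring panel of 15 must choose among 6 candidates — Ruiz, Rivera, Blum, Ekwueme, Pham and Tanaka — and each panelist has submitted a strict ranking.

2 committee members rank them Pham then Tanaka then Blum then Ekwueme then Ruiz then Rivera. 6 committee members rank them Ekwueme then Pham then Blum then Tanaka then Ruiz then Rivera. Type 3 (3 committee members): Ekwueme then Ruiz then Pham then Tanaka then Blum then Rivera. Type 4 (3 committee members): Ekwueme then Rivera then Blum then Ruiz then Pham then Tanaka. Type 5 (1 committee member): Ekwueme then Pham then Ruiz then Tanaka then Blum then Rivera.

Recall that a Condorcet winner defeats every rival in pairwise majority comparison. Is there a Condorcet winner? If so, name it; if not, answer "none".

Ekwueme

Check each pair by majority over 15 ballots:
Ruiz vs Rivera: Ruiz, 12–3.
Ruiz vs Blum: Blum, 11–4.
Ruiz vs Ekwueme: Ekwueme wins 15–0.
Ruiz vs Pham: Ruiz preferred on 3+3 = 6 ballots; Pham wins 9–6.
Ruiz vs Tanaka: Tanaka, 8–7.
Rivera vs Blum: Rivera is ranked higher on 3 ballots, Blum on 12. Blum wins 12–3.
Rivera–Ekwueme: Ekwueme 15–0.
Rivera vs Pham: Rivera preferred on 3 ballots; Pham wins 12–3.
Rivera vs Tanaka: 3 to 12, Tanaka.
Blum vs Ekwueme: Ekwueme, 13–2.
Blum–Pham: Pham 12–3.
Blum vs Tanaka: 9 to 6, Blum.
Ekwueme–Pham: Ekwueme 13–2.
Ekwueme vs Tanaka: 13 to 2, Ekwueme.
Pham vs Tanaka: Pham, 15–0.
Ekwueme defeats every rival head-to-head and is the Condorcet winner.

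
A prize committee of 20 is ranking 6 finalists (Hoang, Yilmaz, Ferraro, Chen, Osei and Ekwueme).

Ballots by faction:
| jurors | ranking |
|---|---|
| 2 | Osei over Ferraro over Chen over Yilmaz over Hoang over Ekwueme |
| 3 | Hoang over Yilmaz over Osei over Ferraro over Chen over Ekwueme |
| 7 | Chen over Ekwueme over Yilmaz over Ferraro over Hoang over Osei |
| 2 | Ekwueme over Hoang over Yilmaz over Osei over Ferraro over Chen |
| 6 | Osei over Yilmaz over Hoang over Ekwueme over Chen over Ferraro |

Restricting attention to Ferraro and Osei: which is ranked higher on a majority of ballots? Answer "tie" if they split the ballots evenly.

Ballots ranking Ferraro above Osei: 7.
Ballots ranking Osei above Ferraro: 20 − 7 = 13.
Osei wins the head-to-head 13–7.

Osei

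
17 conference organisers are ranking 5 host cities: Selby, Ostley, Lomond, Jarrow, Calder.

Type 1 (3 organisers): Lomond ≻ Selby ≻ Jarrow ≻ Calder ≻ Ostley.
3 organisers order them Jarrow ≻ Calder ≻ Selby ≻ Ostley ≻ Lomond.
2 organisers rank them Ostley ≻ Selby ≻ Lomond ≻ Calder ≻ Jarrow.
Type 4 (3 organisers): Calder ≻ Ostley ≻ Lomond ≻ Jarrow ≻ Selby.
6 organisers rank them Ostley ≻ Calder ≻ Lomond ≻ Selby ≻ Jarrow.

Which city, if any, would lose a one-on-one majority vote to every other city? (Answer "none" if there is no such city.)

Jarrow

Pairwise majorities:
Selby vs Ostley: Ostley, 11–6.
Selby vs Lomond: Selby is ranked higher on 3+2 = 5 ballots, Lomond on 12. Lomond wins 12–5.
Selby vs Jarrow: Selby preferred on 3+2+6 = 11 ballots; Selby wins 11–6.
Selby vs Calder: 3+2 = 5 for Selby, 12 for Calder — Calder by 12–5.
Ostley vs Lomond: Ostley preferred on 3+2+3+6 = 14 ballots; Ostley wins 14–3.
Ostley–Jarrow: Ostley 11–6.
Ostley vs Calder: Ostley preferred on 2+6 = 8 ballots; Calder wins 9–8.
Lomond vs Jarrow: Lomond preferred on 3+2+3+6 = 14 ballots; Lomond wins 14–3.
Lomond vs Calder: Lomond is ranked higher on 3+2 = 5 ballots, Calder on 12. Calder wins 12–5.
Jarrow vs Calder: 6 to 11, Calder.
Only Jarrow has no wins; Jarrow is the Condorcet loser.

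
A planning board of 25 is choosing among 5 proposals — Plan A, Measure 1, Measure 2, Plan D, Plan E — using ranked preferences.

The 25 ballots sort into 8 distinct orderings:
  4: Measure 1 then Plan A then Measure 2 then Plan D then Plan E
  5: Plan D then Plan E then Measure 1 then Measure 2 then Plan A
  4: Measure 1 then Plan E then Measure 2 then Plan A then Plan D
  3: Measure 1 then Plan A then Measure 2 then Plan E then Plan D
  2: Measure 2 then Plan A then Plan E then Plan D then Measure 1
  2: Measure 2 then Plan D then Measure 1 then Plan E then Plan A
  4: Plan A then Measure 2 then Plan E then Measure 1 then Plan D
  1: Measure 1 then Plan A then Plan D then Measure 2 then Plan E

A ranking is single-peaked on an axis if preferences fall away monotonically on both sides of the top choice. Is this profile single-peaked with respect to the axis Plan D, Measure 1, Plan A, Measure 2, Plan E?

no

Axis positions: Plan D=1, Measure 1=2, Plan A=3, Measure 2=4, Plan E=5.
Ballot type 1 (peak Measure 1 at position 2): ranking walks positions 2-3-4-1-5, expanding outward from the peak — single-peaked.
Ballot type 2: ranking walks positions 1-5-2-4-3; Plan E is ranked above Measure 1 even though Measure 1 lies between Plan E and the peak Plan D on the axis — preferences dip and rise again. Not single-peaked.
Ballot type 3: ranking walks positions 2-5-4-3-1; Plan E is ranked above Plan A even though Plan A lies between Plan E and the peak Measure 1 on the axis — preferences dip and rise again. Not single-peaked.
Ballot type 4 (peak Measure 1 at position 2): ranking walks positions 2-3-4-5-1, expanding outward from the peak — single-peaked.
Ballot type 5: ranking walks positions 4-3-5-1-2; Plan D is ranked above Measure 1 even though Measure 1 lies between Plan D and the peak Measure 2 on the axis — preferences dip and rise again. Not single-peaked.
Ballot type 6: ranking walks positions 4-1-2-5-3; Plan D is ranked above Plan A even though Plan A lies between Plan D and the peak Measure 2 on the axis — preferences dip and rise again. Not single-peaked.
Ballot type 7 (peak Plan A at position 3): ranking walks positions 3-4-5-2-1, expanding outward from the peak — single-peaked.
Ballot type 8 (peak Measure 1 at position 2): ranking walks positions 2-3-1-4-5, expanding outward from the peak — single-peaked.
Ballot type 2 violates single-peakedness, so the profile is not single-peaked on this axis.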